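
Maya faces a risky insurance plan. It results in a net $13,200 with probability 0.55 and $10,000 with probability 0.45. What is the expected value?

EV = 0.55 × 13200 + 0.45 × 10000 = 7260 + 4500 = 11760

$11,760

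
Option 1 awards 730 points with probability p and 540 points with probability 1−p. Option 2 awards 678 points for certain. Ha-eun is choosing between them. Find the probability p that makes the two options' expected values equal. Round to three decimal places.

p = 0.726

p·730 + (1−p)·540 = 678
190p + 540 = 678
p = (678 − 540) / 190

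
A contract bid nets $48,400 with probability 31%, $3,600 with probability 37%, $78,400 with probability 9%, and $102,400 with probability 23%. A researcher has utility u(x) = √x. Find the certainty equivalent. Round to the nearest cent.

E[u] = 0.31·√48400 + 0.37·√3600 + 0.09·√78400 + 0.23·√102400 = 0.31·220 + 0.37·60 + 0.09·280 + 0.23·320 = 189.2
CE = (189.2)² = 35796.64

$35,796.64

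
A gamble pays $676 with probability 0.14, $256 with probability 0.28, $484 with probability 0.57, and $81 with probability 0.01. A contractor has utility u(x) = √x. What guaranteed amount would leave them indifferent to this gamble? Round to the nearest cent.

$430.56

E[u] = 0.14·√676 + 0.28·√256 + 0.57·√484 + 0.01·√81 = 0.14·26 + 0.28·16 + 0.57·22 + 0.01·9 = 20.75
CE = (20.75)² = 430.5625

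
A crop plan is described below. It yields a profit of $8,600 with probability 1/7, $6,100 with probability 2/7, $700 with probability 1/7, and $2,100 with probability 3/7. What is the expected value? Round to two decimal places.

$3,971.43

EV = 1/7 × 8600 + 2/7 × 6100 + 1/7 × 700 + 3/7 × 2100 = 1228.5714 + 1742.8571 + 100 + 900 = 3971.4286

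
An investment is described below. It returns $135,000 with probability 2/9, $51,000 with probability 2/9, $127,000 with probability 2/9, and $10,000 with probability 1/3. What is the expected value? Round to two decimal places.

EV = 2/9 × 135000 + 2/9 × 51000 + 2/9 × 127000 + 1/3 × 10000 = 30000 + 11333.3333 + 28222.2222 + 3333.3333 = 72888.8889

$72,888.89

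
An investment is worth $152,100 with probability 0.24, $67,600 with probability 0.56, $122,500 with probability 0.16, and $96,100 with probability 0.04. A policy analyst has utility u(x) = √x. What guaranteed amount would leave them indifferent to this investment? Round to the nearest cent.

$94,617.76

E[u] = 0.24·√152100 + 0.56·√67600 + 0.16·√122500 + 0.04·√96100 = 0.24·390 + 0.56·260 + 0.16·350 + 0.04·310 = 307.6
CE = (307.6)² = 94617.76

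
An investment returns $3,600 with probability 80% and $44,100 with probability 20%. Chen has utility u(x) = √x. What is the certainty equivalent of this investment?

E[u] = 0.8·√3600 + 0.2·√44100 = 0.8·60 + 0.2·210 = 90
CE = (90)² = 8100

$8,100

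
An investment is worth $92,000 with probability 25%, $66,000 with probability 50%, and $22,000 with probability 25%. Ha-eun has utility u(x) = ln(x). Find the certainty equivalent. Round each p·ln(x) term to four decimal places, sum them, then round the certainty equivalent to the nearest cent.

E[u] = 0.25·ln(92000) + 0.5·ln(66000) + 0.25·ln(22000) = 2.8574 + 5.5487 + 2.4997 = 10.9058
CE = e^10.9058 ≈ 54491.50

$54,491.50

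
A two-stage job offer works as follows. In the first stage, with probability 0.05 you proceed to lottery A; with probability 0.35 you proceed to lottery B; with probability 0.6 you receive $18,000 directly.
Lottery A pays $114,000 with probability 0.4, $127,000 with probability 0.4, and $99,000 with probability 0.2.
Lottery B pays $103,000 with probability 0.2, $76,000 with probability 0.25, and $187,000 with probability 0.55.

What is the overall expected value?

EV(A) = 0.4 × 114000 + 0.4 × 127000 + 0.2 × 99000 = 45600 + 50800 + 19800 = 116200
EV(B) = 0.2 × 103000 + 0.25 × 76000 + 0.55 × 187000 = 20600 + 19000 + 102850 = 142450
Branch C: 18000 (certain)
Overall = 0.05 × 116200 + 0.35 × 142450 + 0.6 × 18000 = 5810 + 49857.5 + 10800 = 66467.5

$66,467.50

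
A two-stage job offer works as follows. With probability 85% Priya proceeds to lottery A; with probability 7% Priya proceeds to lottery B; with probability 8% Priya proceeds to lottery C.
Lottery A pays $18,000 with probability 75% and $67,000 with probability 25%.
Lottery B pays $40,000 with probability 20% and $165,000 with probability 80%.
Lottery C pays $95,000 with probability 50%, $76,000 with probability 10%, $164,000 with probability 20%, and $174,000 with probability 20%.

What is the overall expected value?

$45,328.50

EV(A) = 0.75 × 18000 + 0.25 × 67000 = 13500 + 16750 = 30250
EV(B) = 0.2 × 40000 + 0.8 × 165000 = 8000 + 132000 = 140000
EV(C) = 0.5 × 95000 + 0.1 × 76000 + 0.2 × 164000 + 0.2 × 174000 = 47500 + 7600 + 32800 + 34800 = 122700
Overall = 0.85 × 30250 + 0.07 × 140000 + 0.08 × 122700 = 25712.5 + 9800 + 9816 = 45328.5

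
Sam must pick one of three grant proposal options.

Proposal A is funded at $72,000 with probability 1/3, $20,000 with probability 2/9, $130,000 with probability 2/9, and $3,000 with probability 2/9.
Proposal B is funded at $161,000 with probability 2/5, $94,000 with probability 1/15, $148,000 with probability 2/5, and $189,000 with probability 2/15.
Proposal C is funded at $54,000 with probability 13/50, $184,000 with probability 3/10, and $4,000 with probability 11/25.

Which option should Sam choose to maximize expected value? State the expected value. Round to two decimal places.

Proposal A = 1/3 × 72000 + 2/9 × 20000 + 2/9 × 130000 + 2/9 × 3000 = 24000 + 4444.4444 + 28888.8889 + 666.6667 = 58000
Proposal B = 2/5 × 161000 + 1/15 × 94000 + 2/5 × 148000 + 2/15 × 189000 = 64400 + 6266.6667 + 59200 + 25200 = 155066.6667
Proposal C = 13/50 × 54000 + 3/10 × 184000 + 11/25 × 4000 = 14040 + 55200 + 1760 = 71000

Proposal B ($155,066.67)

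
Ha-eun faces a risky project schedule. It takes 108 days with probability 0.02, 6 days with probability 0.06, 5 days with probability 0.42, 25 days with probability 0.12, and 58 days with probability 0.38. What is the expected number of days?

29.66 days

EV = 0.02 × 108 + 0.06 × 6 + 0.42 × 5 + 0.12 × 25 + 0.38 × 58 = 2.16 + 0.36 + 2.1 + 3 + 22.04 = 29.66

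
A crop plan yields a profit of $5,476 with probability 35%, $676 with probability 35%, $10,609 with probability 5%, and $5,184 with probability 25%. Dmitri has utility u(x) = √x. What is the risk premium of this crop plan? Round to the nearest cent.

$598.23

E[u] = 0.35·√5476 + 0.35·√676 + 0.05·√10609 + 0.25·√5184 = 0.35·74 + 0.35·26 + 0.05·103 + 0.25·72 = 58.15
CE = (58.15)² = 3381.4225
Risk premium = EV − CE = 3979.65 − 3381.4225 = 598.2275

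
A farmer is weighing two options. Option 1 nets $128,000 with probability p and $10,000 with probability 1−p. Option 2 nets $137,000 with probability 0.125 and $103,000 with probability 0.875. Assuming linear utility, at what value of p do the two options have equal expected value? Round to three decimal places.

EV(Option 2) = 0.125 × 137000 + 0.875 × 103000 = 17125 + 90125 = 107250
p·128000 + (1−p)·10000 = 107250
118000p + 10000 = 107250
p = (107250 − 10000) / 118000

p = 0.824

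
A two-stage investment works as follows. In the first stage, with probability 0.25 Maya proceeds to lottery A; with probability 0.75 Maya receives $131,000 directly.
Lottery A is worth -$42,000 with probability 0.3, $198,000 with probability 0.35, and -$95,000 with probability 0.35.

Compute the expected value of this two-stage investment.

$104,112.50

EV(A) = 0.3 × (-42000) + 0.35 × 198000 + 0.35 × (-95000) = -12600 + 69300 − 33250 = 23450
Branch B: 131000 (certain)
Overall = 0.25 × 23450 + 0.75 × 131000 = 5862.5 + 98250 = 104112.5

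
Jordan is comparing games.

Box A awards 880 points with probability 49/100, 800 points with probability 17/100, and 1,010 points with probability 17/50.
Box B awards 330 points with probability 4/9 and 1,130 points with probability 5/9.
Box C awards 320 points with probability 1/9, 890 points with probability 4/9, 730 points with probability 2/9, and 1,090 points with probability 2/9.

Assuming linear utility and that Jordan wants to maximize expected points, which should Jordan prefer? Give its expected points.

Box A (910.6 points)

Box A = 49/100 × 880 + 17/100 × 800 + 17/50 × 1010 = 431.2 + 136 + 343.4 = 910.6
Box B = 4/9 × 330 + 5/9 × 1130 = 146.6667 + 627.7778 = 774.4444
Box C = 1/9 × 320 + 4/9 × 890 + 2/9 × 730 + 2/9 × 1090 = 35.5556 + 395.5556 + 162.2222 + 242.2222 = 835.5556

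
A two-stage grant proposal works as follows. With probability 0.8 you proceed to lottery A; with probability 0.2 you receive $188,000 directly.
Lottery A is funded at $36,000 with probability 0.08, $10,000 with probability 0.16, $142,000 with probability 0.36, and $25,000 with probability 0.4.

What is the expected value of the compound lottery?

EV(A) = 0.08 × 36000 + 0.16 × 10000 + 0.36 × 142000 + 0.4 × 25000 = 2880 + 1600 + 51120 + 10000 = 65600
Branch B: 188000 (certain)
Overall = 0.8 × 65600 + 0.2 × 188000 = 52480 + 37600 = 90080

$90,080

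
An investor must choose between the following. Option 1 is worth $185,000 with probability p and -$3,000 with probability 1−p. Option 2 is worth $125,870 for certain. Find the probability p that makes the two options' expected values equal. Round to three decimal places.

p·185000 + (1−p)·(-3000) = 125870
188000p − 3000 = 125870
p = (125870 + 3000) / 188000

p = 0.685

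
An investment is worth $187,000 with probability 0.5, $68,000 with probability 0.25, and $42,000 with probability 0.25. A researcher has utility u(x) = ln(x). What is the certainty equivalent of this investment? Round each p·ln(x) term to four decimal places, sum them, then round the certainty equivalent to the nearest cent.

$99,967.46

E[u] = 0.5·ln(187000) + 0.25·ln(68000) + 0.25·ln(42000) = 6.0694 + 2.7818 + 2.6614 = 11.5126
CE = e^11.5126 ≈ 99967.46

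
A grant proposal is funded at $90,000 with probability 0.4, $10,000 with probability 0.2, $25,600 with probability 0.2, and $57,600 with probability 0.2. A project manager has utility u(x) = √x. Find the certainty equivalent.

$48,400

E[u] = 0.4·√90000 + 0.2·√10000 + 0.2·√25600 + 0.2·√57600 = 0.4·300 + 0.2·100 + 0.2·160 + 0.2·240 = 220
CE = (220)² = 48400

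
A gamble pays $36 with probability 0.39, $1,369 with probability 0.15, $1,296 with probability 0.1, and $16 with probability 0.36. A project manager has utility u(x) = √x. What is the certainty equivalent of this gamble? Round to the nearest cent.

E[u] = 0.39·√36 + 0.15·√1369 + 0.1·√1296 + 0.36·√16 = 0.39·6 + 0.15·37 + 0.1·36 + 0.36·4 = 12.93
CE = (12.93)² = 167.1849

$167.18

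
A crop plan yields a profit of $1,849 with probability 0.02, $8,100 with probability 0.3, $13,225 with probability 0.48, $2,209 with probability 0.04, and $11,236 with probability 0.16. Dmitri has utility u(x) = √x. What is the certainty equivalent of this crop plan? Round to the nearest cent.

E[u] = 0.02·√1849 + 0.3·√8100 + 0.48·√13225 + 0.04·√2209 + 0.16·√11236 = 0.02·43 + 0.3·90 + 0.48·115 + 0.04·47 + 0.16·106 = 101.9
CE = (101.9)² = 10383.61

$10,383.61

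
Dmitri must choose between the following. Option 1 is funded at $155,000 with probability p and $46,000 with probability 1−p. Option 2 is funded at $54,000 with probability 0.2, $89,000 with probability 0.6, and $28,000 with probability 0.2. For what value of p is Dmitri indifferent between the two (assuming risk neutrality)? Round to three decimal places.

p = 0.218

EV(Option 2) = 0.2 × 54000 + 0.6 × 89000 + 0.2 × 28000 = 10800 + 53400 + 5600 = 69800
p·155000 + (1−p)·46000 = 69800
109000p + 46000 = 69800
p = (69800 − 46000) / 109000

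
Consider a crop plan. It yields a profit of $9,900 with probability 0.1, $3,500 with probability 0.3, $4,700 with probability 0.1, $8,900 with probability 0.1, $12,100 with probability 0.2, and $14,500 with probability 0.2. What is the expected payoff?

$8,720

EV = 0.1 × 9900 + 0.3 × 3500 + 0.1 × 4700 + 0.1 × 8900 + 0.2 × 12100 + 0.2 × 14500 = 990 + 1050 + 470 + 890 + 2420 + 2900 = 8720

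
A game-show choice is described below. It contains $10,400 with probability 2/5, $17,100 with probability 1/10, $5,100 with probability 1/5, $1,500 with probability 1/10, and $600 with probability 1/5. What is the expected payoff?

EV = 2/5 × 10400 + 1/10 × 17100 + 1/5 × 5100 + 1/10 × 1500 + 1/5 × 600 = 4160 + 1710 + 1020 + 150 + 120 = 7160

$7,160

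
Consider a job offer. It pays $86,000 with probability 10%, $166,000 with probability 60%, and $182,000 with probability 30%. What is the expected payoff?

EV = 0.1 × 86000 + 0.6 × 166000 + 0.3 × 182000 = 8600 + 99600 + 54600 = 162800

$162,800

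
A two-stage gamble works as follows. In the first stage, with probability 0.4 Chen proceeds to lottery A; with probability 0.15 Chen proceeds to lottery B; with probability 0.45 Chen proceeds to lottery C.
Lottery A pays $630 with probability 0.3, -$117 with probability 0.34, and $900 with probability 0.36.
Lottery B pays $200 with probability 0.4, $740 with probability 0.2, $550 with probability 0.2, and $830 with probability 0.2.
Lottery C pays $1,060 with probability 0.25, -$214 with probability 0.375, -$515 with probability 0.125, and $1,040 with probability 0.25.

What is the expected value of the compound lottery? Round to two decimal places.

EV(A) = 0.3 × 630 + 0.34 × (-117) + 0.36 × 900 = 189 − 39.78 + 324 = 473.22
EV(B) = 0.4 × 200 + 0.2 × 740 + 0.2 × 550 + 0.2 × 830 = 80 + 148 + 110 + 166 = 504
EV(C) = 0.25 × 1060 + 0.375 × (-214) + 0.125 × (-515) + 0.25 × 1040 = 265 − 80.25 − 64.375 + 260 = 380.375
Overall = 0.4 × 473.22 + 0.15 × 504 + 0.45 × 380.375 = 189.288 + 75.6 + 171.16875 = 436.05675

$436.06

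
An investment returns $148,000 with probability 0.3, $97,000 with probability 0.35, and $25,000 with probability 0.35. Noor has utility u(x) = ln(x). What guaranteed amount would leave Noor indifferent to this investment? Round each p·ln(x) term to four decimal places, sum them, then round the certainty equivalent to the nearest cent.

E[u] = 0.3·ln(148000) + 0.35·ln(97000) + 0.35·ln(25000) = 3.5715 + 4.0189 + 3.5443 = 11.1347
CE = e^11.1347 ≈ 68507.60

$68,507.60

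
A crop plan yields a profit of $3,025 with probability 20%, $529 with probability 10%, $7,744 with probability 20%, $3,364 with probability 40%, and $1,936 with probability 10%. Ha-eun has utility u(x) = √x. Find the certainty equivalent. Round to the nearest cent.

E[u] = 0.2·√3025 + 0.1·√529 + 0.2·√7744 + 0.4·√3364 + 0.1·√1936 = 0.2·55 + 0.1·23 + 0.2·88 + 0.4·58 + 0.1·44 = 58.5
CE = (58.5)² = 3422.25

$3,422.25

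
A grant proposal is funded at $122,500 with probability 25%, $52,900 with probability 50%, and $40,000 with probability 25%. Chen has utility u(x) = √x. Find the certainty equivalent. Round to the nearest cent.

$63,756.25

E[u] = 0.25·√122500 + 0.5·√52900 + 0.25·√40000 = 0.25·350 + 0.5·230 + 0.25·200 = 252.5
CE = (252.5)² = 63756.25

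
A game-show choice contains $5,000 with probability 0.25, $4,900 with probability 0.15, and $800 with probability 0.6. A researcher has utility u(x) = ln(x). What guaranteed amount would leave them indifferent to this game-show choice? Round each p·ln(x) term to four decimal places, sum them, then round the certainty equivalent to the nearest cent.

$1,660.05

E[u] = 0.25·ln(5000) + 0.15·ln(4900) + 0.6·ln(800) = 2.1293 + 1.2745 + 4.0108 = 7.4146
CE = e^7.4146 ≈ 1660.05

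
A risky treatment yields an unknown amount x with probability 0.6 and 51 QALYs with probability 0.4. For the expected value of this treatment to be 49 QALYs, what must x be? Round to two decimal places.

0.6·x + 0.4·51 = 49
0.6·x = 49 − 20.4 = 28.6
x = 28.6 / 0.6 = 47.6667

x = 47.67 QALYs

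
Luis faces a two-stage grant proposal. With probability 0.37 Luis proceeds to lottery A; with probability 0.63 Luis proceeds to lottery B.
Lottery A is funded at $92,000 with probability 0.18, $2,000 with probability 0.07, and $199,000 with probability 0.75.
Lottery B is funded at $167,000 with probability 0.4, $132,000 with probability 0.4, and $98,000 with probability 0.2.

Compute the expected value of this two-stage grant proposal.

$149,097.50

EV(A) = 0.18 × 92000 + 0.07 × 2000 + 0.75 × 199000 = 16560 + 140 + 149250 = 165950
EV(B) = 0.4 × 167000 + 0.4 × 132000 + 0.2 × 98000 = 66800 + 52800 + 19600 = 139200
Overall = 0.37 × 165950 + 0.63 × 139200 = 61401.5 + 87696 = 149097.5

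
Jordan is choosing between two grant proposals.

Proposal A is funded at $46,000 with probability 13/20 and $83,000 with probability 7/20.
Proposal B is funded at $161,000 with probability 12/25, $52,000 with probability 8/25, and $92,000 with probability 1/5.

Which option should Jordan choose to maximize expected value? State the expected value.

Proposal B ($112,320)

Proposal A = 13/20 × 46000 + 7/20 × 83000 = 29900 + 29050 = 58950
Proposal B = 12/25 × 161000 + 8/25 × 52000 + 1/5 × 92000 = 77280 + 16640 + 18400 = 112320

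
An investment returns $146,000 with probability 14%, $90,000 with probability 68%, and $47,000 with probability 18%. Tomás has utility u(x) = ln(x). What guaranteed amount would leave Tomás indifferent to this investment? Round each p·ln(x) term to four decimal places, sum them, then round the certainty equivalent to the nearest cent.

$85,673.60

E[u] = 0.14·ln(146000) + 0.68·ln(90000) + 0.18·ln(47000) = 1.6648 + 7.7571 + 1.9364 = 11.3583
CE = e^11.3583 ≈ 85673.60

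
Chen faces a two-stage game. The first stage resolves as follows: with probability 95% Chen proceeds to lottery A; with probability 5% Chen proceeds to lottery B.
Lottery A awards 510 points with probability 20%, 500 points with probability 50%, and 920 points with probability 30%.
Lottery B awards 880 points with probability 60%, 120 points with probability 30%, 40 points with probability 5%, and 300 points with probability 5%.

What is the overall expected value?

625.65 points

EV(A) = 0.2 × 510 + 0.5 × 500 + 0.3 × 920 = 102 + 250 + 276 = 628
EV(B) = 0.6 × 880 + 0.3 × 120 + 0.05 × 40 + 0.05 × 300 = 528 + 36 + 2 + 15 = 581
Overall = 0.95 × 628 + 0.05 × 581 = 596.6 + 29.05 = 625.65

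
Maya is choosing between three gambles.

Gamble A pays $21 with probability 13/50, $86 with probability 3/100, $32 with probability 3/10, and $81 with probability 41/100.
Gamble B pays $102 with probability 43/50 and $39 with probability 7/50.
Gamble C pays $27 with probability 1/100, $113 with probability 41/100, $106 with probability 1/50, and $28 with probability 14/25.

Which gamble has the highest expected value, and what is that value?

Gamble A = 13/50 × 21 + 3/100 × 86 + 3/10 × 32 + 41/100 × 81 = 5.46 + 2.58 + 9.6 + 33.21 = 50.85
Gamble B = 43/50 × 102 + 7/50 × 39 = 87.72 + 5.46 = 93.18
Gamble C = 1/100 × 27 + 41/100 × 113 + 1/50 × 106 + 14/25 × 28 = 0.27 + 46.33 + 2.12 + 15.68 = 64.4

Gamble B ($93.18)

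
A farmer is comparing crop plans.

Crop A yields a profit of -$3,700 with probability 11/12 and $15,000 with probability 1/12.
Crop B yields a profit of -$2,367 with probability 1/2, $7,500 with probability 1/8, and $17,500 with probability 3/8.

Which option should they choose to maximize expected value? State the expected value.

Crop B ($6,316.50)

Crop A = 11/12 × (-3700) + 1/12 × 15000 = -3391.6667 + 1250 = -2141.6667
Crop B = 1/2 × (-2367) + 1/8 × 7500 + 3/8 × 17500 = -1183.5 + 937.5 + 6562.5 = 6316.5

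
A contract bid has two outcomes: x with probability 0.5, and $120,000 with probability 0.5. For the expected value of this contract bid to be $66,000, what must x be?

x = $12,000

0.5·x + 0.5·120000 = 66000
0.5·x = 66000 − 60000 = 6000
x = 6000 / 0.5 = 12000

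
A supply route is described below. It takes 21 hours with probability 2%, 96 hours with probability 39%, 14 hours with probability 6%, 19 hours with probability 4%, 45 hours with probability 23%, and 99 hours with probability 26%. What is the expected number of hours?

EV = 0.02 × 21 + 0.39 × 96 + 0.06 × 14 + 0.04 × 19 + 0.23 × 45 + 0.26 × 99 = 0.42 + 37.44 + 0.84 + 0.76 + 10.35 + 25.74 = 75.55

75.55 hours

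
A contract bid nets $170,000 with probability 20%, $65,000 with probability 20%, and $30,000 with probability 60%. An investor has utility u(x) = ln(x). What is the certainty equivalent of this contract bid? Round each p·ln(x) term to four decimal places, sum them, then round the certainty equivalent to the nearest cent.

$49,538.23

E[u] = 0.2·ln(170000) + 0.2·ln(65000) + 0.6·ln(30000) = 2.4087 + 2.2164 + 6.1854 = 10.8105
CE = e^10.8105 ≈ 49538.23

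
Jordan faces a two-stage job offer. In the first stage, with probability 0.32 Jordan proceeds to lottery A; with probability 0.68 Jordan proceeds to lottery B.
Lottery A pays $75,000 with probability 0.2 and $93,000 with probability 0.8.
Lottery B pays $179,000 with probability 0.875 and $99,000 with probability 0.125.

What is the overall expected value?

$143,528

EV(A) = 0.2 × 75000 + 0.8 × 93000 = 15000 + 74400 = 89400
EV(B) = 0.875 × 179000 + 0.125 × 99000 = 156625 + 12375 = 169000
Overall = 0.32 × 89400 + 0.68 × 169000 = 28608 + 114920 = 143528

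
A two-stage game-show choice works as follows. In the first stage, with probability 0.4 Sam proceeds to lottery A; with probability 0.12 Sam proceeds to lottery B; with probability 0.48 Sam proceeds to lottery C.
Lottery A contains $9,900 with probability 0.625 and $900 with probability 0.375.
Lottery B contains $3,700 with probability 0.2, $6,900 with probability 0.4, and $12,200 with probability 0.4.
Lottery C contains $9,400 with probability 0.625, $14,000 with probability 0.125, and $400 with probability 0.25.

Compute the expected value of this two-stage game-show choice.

EV(A) = 0.625 × 9900 + 0.375 × 900 = 6187.5 + 337.5 = 6525
EV(B) = 0.2 × 3700 + 0.4 × 6900 + 0.4 × 12200 = 740 + 2760 + 4880 = 8380
EV(C) = 0.625 × 9400 + 0.125 × 14000 + 0.25 × 400 = 5875 + 1750 + 100 = 7725
Overall = 0.4 × 6525 + 0.12 × 8380 + 0.48 × 7725 = 2610 + 1005.6 + 3708 = 7323.6

$7,323.60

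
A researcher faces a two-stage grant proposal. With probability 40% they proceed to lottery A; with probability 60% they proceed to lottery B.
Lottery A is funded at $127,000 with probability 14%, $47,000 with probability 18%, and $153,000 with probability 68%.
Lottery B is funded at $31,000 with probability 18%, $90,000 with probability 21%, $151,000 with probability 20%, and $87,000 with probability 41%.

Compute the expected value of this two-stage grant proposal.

EV(A) = 0.14 × 127000 + 0.18 × 47000 + 0.68 × 153000 = 17780 + 8460 + 104040 = 130280
EV(B) = 0.18 × 31000 + 0.21 × 90000 + 0.2 × 151000 + 0.41 × 87000 = 5580 + 18900 + 30200 + 35670 = 90350
Overall = 0.4 × 130280 + 0.6 × 90350 = 52112 + 54210 = 106322

$106,322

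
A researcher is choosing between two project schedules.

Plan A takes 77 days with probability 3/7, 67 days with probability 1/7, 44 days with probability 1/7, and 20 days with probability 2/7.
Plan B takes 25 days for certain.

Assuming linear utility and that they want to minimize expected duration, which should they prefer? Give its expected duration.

Plan A = 3/7 × 77 + 1/7 × 67 + 1/7 × 44 + 2/7 × 20 = 33 + 9.5714 + 6.2857 + 5.7143 = 54.5714
Plan B: 25 (certain)

Plan B (25 days)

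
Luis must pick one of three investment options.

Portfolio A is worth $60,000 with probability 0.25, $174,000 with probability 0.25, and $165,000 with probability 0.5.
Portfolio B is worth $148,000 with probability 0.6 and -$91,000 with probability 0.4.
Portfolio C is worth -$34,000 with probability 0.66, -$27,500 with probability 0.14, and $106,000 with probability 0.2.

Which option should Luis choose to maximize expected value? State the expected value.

Portfolio A = 0.25 × 60000 + 0.25 × 174000 + 0.5 × 165000 = 15000 + 43500 + 82500 = 141000
Portfolio B = 0.6 × 148000 + 0.4 × (-91000) = 88800 − 36400 = 52400
Portfolio C = 0.66 × (-34000) + 0.14 × (-27500) + 0.2 × 106000 = -22440 − 3850 + 21200 = -5090

Portfolio A ($141,000)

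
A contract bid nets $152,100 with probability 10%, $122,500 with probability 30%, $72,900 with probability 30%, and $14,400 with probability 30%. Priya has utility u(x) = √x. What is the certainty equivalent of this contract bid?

E[u] = 0.1·√152100 + 0.3·√122500 + 0.3·√72900 + 0.3·√14400 = 0.1·390 + 0.3·350 + 0.3·270 + 0.3·120 = 261
CE = (261)² = 68121

$68,121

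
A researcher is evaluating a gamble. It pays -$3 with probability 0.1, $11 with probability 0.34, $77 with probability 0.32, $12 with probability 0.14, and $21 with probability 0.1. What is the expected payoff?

EV = 0.1 × (-3) + 0.34 × 11 + 0.32 × 77 + 0.14 × 12 + 0.1 × 21 = -0.3 + 3.74 + 24.64 + 1.68 + 2.1 = 31.86

$31.86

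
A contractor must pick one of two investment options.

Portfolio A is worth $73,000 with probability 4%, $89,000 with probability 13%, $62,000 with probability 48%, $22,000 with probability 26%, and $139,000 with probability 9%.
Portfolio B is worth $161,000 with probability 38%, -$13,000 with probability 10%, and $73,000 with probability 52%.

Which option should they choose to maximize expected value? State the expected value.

Portfolio A = 0.04 × 73000 + 0.13 × 89000 + 0.48 × 62000 + 0.26 × 22000 + 0.09 × 139000 = 2920 + 11570 + 29760 + 5720 + 12510 = 62480
Portfolio B = 0.38 × 161000 + 0.1 × (-13000) + 0.52 × 73000 = 61180 − 1300 + 37960 = 97840

Portfolio B ($97,840)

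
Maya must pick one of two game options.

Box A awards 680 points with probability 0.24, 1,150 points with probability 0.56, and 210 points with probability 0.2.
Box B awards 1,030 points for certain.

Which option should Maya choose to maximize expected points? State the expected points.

Box B (1,030 points)

Box A = 0.24 × 680 + 0.56 × 1150 + 0.2 × 210 = 163.2 + 644 + 42 = 849.2
Box B: 1030 (certain)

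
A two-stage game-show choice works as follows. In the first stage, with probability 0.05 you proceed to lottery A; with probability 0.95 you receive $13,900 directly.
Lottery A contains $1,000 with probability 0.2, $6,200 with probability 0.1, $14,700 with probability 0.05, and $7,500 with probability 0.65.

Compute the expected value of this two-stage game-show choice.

EV(A) = 0.2 × 1000 + 0.1 × 6200 + 0.05 × 14700 + 0.65 × 7500 = 200 + 620 + 735 + 4875 = 6430
Branch B: 13900 (certain)
Overall = 0.05 × 6430 + 0.95 × 13900 = 321.5 + 13205 = 13526.5

$13,526.50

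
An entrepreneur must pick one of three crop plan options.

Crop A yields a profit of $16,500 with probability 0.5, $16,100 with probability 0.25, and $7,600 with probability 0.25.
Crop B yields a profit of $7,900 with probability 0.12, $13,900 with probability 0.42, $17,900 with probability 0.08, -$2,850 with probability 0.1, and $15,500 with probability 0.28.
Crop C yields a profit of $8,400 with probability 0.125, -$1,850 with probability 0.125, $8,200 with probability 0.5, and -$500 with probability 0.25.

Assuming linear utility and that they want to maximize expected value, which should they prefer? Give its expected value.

Crop A ($14,175)

Crop A = 0.5 × 16500 + 0.25 × 16100 + 0.25 × 7600 = 8250 + 4025 + 1900 = 14175
Crop B = 0.12 × 7900 + 0.42 × 13900 + 0.08 × 17900 + 0.1 × (-2850) + 0.28 × 15500 = 948 + 5838 + 1432 − 285 + 4340 = 12273
Crop C = 0.125 × 8400 + 0.125 × (-1850) + 0.5 × 8200 + 0.25 × (-500) = 1050 − 231.25 + 4100 − 125 = 4793.75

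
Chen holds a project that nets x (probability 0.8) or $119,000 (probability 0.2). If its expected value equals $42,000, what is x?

x = $22,750

0.8·x + 0.2·119000 = 42000
0.8·x = 42000 − 23800 = 18200
x = 18200 / 0.8 = 22750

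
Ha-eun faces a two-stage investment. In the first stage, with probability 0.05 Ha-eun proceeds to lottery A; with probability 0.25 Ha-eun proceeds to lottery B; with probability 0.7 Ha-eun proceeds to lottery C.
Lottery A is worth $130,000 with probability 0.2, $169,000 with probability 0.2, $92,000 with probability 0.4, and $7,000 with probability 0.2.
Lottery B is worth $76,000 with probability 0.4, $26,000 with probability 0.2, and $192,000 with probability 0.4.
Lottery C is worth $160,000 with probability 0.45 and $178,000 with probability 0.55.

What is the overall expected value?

$151,930

EV(A) = 0.2 × 130000 + 0.2 × 169000 + 0.4 × 92000 + 0.2 × 7000 = 26000 + 33800 + 36800 + 1400 = 98000
EV(B) = 0.4 × 76000 + 0.2 × 26000 + 0.4 × 192000 = 30400 + 5200 + 76800 = 112400
EV(C) = 0.45 × 160000 + 0.55 × 178000 = 72000 + 97900 = 169900
Overall = 0.05 × 98000 + 0.25 × 112400 + 0.7 × 169900 = 4900 + 28100 + 118930 = 151930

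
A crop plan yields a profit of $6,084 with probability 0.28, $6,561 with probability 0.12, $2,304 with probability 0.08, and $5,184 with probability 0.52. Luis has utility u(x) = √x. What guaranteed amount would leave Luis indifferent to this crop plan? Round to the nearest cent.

E[u] = 0.28·√6084 + 0.12·√6561 + 0.08·√2304 + 0.52·√5184 = 0.28·78 + 0.12·81 + 0.08·48 + 0.52·72 = 72.84
CE = (72.84)² = 5305.6656

$5,305.67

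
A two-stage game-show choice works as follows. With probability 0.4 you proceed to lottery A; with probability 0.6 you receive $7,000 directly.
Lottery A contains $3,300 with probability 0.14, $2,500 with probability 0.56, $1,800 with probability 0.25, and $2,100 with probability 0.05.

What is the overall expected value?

EV(A) = 0.14 × 3300 + 0.56 × 2500 + 0.25 × 1800 + 0.05 × 2100 = 462 + 1400 + 450 + 105 = 2417
Branch B: 7000 (certain)
Overall = 0.4 × 2417 + 0.6 × 7000 = 966.8 + 4200 = 5166.8

$5,166.80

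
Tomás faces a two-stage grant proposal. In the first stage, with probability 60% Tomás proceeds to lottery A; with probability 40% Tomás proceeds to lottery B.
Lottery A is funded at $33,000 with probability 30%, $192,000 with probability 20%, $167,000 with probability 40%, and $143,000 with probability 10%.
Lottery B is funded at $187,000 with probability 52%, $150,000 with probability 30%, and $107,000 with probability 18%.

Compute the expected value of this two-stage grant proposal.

EV(A) = 0.3 × 33000 + 0.2 × 192000 + 0.4 × 167000 + 0.1 × 143000 = 9900 + 38400 + 66800 + 14300 = 129400
EV(B) = 0.52 × 187000 + 0.3 × 150000 + 0.18 × 107000 = 97240 + 45000 + 19260 = 161500
Overall = 0.6 × 129400 + 0.4 × 161500 = 77640 + 64600 = 142240

$142,240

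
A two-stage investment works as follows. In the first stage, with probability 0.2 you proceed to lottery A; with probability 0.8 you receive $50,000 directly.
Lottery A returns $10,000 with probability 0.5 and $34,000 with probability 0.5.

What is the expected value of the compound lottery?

$44,400

EV(A) = 0.5 × 10000 + 0.5 × 34000 = 5000 + 17000 = 22000
Branch B: 50000 (certain)
Overall = 0.2 × 22000 + 0.8 × 50000 = 4400 + 40000 = 44400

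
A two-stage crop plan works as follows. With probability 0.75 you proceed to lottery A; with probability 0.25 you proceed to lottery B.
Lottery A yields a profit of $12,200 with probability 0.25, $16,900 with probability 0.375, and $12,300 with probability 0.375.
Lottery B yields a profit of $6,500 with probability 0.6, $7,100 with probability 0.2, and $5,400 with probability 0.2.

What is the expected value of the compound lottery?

EV(A) = 0.25 × 12200 + 0.375 × 16900 + 0.375 × 12300 = 3050 + 6337.5 + 4612.5 = 14000
EV(B) = 0.6 × 6500 + 0.2 × 7100 + 0.2 × 5400 = 3900 + 1420 + 1080 = 6400
Overall = 0.75 × 14000 + 0.25 × 6400 = 10500 + 1600 = 12100

$12,100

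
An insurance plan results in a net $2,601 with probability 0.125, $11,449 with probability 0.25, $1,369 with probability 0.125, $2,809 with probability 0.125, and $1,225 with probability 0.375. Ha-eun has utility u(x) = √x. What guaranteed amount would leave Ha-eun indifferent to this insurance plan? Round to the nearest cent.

E[u] = 0.125·√2601 + 0.25·√11449 + 0.125·√1369 + 0.125·√2809 + 0.375·√1225 = 0.125·51 + 0.25·107 + 0.125·37 + 0.125·53 + 0.375·35 = 57.5
CE = (57.5)² = 3306.25

$3,306.25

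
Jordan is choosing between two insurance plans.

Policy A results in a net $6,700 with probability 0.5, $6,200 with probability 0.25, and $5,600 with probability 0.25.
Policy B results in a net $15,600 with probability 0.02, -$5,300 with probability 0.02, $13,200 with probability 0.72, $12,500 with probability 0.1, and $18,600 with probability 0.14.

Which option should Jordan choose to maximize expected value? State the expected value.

Policy A = 0.5 × 6700 + 0.25 × 6200 + 0.25 × 5600 = 3350 + 1550 + 1400 = 6300
Policy B = 0.02 × 15600 + 0.02 × (-5300) + 0.72 × 13200 + 0.1 × 12500 + 0.14 × 18600 = 312 − 106 + 9504 + 1250 + 2604 = 13564

Policy B ($13,564)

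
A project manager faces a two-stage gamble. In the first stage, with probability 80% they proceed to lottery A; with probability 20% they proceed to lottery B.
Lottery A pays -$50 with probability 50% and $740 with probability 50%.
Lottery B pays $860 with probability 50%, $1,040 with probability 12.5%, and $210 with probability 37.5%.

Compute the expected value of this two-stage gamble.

EV(A) = 0.5 × (-50) + 0.5 × 740 = -25 + 370 = 345
EV(B) = 0.5 × 860 + 0.125 × 1040 + 0.375 × 210 = 430 + 130 + 78.75 = 638.75
Overall = 0.8 × 345 + 0.2 × 638.75 = 276 + 127.75 = 403.75

$403.75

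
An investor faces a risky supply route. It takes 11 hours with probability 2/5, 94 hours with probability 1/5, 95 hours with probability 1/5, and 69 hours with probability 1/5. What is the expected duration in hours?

EV = 2/5 × 11 + 1/5 × 94 + 1/5 × 95 + 1/5 × 69 = 4.4 + 18.8 + 19 + 13.8 = 56

56 hours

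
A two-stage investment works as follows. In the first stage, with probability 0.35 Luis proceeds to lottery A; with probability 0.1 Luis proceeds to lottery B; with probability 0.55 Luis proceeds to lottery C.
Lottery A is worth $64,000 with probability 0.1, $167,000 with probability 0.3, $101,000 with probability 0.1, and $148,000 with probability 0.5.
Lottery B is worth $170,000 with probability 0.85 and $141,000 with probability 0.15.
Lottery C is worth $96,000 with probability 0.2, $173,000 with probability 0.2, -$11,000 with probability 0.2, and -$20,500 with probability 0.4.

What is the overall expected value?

EV(A) = 0.1 × 64000 + 0.3 × 167000 + 0.1 × 101000 + 0.5 × 148000 = 6400 + 50100 + 10100 + 74000 = 140600
EV(B) = 0.85 × 170000 + 0.15 × 141000 = 144500 + 21150 = 165650
EV(C) = 0.2 × 96000 + 0.2 × 173000 + 0.2 × (-11000) + 0.4 × (-20500) = 19200 + 34600 − 2200 − 8200 = 43400
Overall = 0.35 × 140600 + 0.1 × 165650 + 0.55 × 43400 = 49210 + 16565 + 23870 = 89645

$89,645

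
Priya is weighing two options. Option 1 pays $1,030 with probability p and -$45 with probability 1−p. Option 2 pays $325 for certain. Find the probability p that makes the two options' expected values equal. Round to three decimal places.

p = 0.344

p·1030 + (1−p)·(-45) = 325
1075p − 45 = 325
p = (325 + 45) / 1075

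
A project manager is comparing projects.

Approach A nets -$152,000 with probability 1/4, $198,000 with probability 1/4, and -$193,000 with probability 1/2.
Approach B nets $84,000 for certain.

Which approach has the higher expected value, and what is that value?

Approach B ($84,000)

Approach A = 1/4 × (-152000) + 1/4 × 198000 + 1/2 × (-193000) = -38000 + 49500 − 96500 = -85000
Approach B: 84000 (certain)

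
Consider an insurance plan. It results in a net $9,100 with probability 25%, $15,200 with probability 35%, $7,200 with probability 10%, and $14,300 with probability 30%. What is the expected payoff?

$12,605

EV = 0.25 × 9100 + 0.35 × 15200 + 0.1 × 7200 + 0.3 × 14300 = 2275 + 5320 + 720 + 4290 = 12605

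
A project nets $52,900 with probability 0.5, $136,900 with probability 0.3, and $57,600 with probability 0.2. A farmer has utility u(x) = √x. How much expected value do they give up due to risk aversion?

$3,964

E[u] = 0.5·√52900 + 0.3·√136900 + 0.2·√57600 = 0.5·230 + 0.3·370 + 0.2·240 = 274
CE = (274)² = 75076
Risk premium = EV − CE = 79040 − 75076 = 3964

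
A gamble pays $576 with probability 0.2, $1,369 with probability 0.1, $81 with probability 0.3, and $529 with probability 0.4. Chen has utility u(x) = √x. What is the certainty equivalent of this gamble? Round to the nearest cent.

E[u] = 0.2·√576 + 0.1·√1369 + 0.3·√81 + 0.4·√529 = 0.2·24 + 0.1·37 + 0.3·9 + 0.4·23 = 20.4
CE = (20.4)² = 416.16

$416.16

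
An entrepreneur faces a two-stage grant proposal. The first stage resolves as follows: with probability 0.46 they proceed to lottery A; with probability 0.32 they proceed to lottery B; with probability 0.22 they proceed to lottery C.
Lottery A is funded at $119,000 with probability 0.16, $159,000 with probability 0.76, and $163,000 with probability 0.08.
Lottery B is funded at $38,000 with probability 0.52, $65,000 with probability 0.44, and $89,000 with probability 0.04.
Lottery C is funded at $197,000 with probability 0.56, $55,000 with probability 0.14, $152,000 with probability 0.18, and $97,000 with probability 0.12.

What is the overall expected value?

$121,502

EV(A) = 0.16 × 119000 + 0.76 × 159000 + 0.08 × 163000 = 19040 + 120840 + 13040 = 152920
EV(B) = 0.52 × 38000 + 0.44 × 65000 + 0.04 × 89000 = 19760 + 28600 + 3560 = 51920
EV(C) = 0.56 × 197000 + 0.14 × 55000 + 0.18 × 152000 + 0.12 × 97000 = 110320 + 7700 + 27360 + 11640 = 157020
Overall = 0.46 × 152920 + 0.32 × 51920 + 0.22 × 157020 = 70343.2 + 16614.4 + 34544.4 = 121502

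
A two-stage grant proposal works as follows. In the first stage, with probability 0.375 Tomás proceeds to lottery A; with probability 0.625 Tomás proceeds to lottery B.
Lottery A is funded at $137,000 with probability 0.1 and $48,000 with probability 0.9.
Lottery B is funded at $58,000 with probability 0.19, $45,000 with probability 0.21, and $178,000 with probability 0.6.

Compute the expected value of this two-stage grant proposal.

$100,881.25

EV(A) = 0.1 × 137000 + 0.9 × 48000 = 13700 + 43200 = 56900
EV(B) = 0.19 × 58000 + 0.21 × 45000 + 0.6 × 178000 = 11020 + 9450 + 106800 = 127270
Overall = 0.375 × 56900 + 0.625 × 127270 = 21337.5 + 79543.75 = 100881.25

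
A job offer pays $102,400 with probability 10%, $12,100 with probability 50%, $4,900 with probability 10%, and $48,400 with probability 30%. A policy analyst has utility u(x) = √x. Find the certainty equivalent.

E[u] = 0.1·√102400 + 0.5·√12100 + 0.1·√4900 + 0.3·√48400 = 0.1·320 + 0.5·110 + 0.1·70 + 0.3·220 = 160
CE = (160)² = 25600

$25,600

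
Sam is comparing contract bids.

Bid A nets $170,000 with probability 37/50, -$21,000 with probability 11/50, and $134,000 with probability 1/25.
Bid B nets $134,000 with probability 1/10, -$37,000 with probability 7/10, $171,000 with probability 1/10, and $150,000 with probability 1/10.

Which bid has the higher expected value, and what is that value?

Bid A ($126,540)

Bid A = 37/50 × 170000 + 11/50 × (-21000) + 1/25 × 134000 = 125800 − 4620 + 5360 = 126540
Bid B = 1/10 × 134000 + 7/10 × (-37000) + 1/10 × 171000 + 1/10 × 150000 = 13400 − 25900 + 17100 + 15000 = 19600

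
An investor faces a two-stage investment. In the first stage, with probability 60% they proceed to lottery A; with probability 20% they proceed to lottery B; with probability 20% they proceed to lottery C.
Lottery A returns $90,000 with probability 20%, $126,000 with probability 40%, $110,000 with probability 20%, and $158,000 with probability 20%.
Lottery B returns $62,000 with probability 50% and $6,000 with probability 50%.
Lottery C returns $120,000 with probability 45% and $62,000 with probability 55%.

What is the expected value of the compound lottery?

EV(A) = 0.2 × 90000 + 0.4 × 126000 + 0.2 × 110000 + 0.2 × 158000 = 18000 + 50400 + 22000 + 31600 = 122000
EV(B) = 0.5 × 62000 + 0.5 × 6000 = 31000 + 3000 = 34000
EV(C) = 0.45 × 120000 + 0.55 × 62000 = 54000 + 34100 = 88100
Overall = 0.6 × 122000 + 0.2 × 34000 + 0.2 × 88100 = 73200 + 6800 + 17620 = 97620

$97,620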